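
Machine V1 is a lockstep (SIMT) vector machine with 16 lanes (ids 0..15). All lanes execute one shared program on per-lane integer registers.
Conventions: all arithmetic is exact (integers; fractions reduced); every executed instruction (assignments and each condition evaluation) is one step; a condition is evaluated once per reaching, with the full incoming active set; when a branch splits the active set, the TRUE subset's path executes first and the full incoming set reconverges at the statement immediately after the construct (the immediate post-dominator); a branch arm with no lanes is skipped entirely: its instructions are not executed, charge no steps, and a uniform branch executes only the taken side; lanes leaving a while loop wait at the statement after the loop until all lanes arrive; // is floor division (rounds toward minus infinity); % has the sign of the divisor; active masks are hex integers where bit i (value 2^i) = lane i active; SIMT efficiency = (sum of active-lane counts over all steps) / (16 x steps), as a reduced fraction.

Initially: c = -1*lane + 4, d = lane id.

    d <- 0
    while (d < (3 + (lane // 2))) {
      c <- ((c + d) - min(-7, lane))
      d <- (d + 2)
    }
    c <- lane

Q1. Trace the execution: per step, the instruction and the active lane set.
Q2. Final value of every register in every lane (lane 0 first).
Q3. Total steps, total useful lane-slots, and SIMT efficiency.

step 0: d <- 0                       0xffff
step 1: eval (d < (3 + (lane // 2))) 0xffff
step 2: c <- ((c + d) - min(-7, lane)) 0xffff
step 3: d <- (d + 2)                 0xffff
step 4: eval (d < (3 + (lane // 2))) 0xffff
step 5: c <- ((c + d) - min(-7, lane)) 0xffff
step 6: d <- (d + 2)                 0xffff
step 7: eval (d < (3 + (lane // 2))) 0xffff
step 8: c <- ((c + d) - min(-7, lane)) 0xfff0
step 9: d <- (d + 2)                 0xfff0
step 10: eval (d < (3 + (lane // 2))) 0xfff0
step 11: c <- ((c + d) - min(-7, lane)) 0xff00
step 12: d <- (d + 2)                 0xff00
step 13: eval (d < (3 + (lane // 2))) 0xff00
step 14: c <- ((c + d) - min(-7, lane)) 0xf000
step 15: d <- (d + 2)                 0xf000
step 16: eval (d < (3 + (lane // 2))) 0xf000
step 17: c <- lane                    0xffff

Answer: 18 steps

c: 0,1,2,3,4,5,6,7,8,9,10,11,12,13,14,15
d: 4,4,4,4,6,6,6,6,8,8,8,8,10,10,10,10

steps = 18; useful = 216; efficiency = 216/288 = 3/4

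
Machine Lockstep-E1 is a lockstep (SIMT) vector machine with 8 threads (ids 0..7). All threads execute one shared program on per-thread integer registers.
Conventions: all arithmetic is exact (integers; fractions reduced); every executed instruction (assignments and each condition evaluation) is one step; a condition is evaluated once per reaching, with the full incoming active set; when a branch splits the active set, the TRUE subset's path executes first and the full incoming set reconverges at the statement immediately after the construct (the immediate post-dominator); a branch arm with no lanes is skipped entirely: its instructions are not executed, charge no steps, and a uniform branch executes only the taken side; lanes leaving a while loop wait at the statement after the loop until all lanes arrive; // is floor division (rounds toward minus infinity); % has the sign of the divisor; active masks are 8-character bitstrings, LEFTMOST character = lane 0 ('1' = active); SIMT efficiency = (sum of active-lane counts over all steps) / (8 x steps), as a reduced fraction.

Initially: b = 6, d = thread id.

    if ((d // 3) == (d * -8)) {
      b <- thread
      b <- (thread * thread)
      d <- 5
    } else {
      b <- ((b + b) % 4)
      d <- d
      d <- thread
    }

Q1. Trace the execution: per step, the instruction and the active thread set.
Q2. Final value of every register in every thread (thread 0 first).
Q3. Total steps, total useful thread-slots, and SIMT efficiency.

step 0: eval ((d // 3) == (d * -8))  11111111
step 1: b <- thread                  10000000
step 2: b <- (thread * thread)       10000000
step 3: d <- 5                       10000000
step 4: b <- ((b + b) % 4)           01111111
step 5: d <- d                       01111111
step 6: d <- thread                  01111111

Answer: 7 steps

b: 0,0,0,0,0,0,0,0
d: 5,1,2,3,4,5,6,7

steps = 7; useful = 32; efficiency = 32/56 = 4/7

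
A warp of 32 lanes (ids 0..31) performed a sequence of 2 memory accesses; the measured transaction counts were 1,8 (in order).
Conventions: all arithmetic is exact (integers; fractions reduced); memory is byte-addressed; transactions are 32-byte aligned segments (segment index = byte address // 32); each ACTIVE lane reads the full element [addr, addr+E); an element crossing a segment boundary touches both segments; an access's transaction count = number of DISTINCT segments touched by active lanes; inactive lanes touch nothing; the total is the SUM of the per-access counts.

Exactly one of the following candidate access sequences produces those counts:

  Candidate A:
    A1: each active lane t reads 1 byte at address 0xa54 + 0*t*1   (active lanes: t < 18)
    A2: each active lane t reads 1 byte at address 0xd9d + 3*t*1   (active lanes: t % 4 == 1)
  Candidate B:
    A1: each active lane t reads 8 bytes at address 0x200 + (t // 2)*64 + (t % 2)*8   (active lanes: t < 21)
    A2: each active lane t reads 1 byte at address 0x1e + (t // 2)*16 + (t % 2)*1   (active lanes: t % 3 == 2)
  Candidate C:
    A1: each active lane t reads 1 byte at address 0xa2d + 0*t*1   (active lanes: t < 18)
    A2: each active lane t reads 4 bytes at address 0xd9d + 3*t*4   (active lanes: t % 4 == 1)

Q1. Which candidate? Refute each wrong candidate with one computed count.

A: A2 gives 3 transactions, not 8
B: A1 gives 11 transactions, not 1
C: all counts match (1,8)

Answer: C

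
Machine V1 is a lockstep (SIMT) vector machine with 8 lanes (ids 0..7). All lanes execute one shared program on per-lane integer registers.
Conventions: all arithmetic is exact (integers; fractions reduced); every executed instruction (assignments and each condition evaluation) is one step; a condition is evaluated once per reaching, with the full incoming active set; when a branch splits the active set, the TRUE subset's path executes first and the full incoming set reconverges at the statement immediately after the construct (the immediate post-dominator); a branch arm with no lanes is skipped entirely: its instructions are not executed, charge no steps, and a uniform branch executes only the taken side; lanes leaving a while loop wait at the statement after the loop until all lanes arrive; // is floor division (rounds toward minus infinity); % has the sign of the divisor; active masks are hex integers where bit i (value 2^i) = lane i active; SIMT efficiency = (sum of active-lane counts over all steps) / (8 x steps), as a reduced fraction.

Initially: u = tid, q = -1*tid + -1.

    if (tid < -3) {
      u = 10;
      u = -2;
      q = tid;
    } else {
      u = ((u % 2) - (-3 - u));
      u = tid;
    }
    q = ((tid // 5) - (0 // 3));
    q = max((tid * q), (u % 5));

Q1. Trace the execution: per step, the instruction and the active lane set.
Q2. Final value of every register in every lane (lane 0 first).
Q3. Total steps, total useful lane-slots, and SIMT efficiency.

step 0: eval (tid < -3)              0xff
step 1: u <- ((u % 2) - (-3 - u))    0xff
step 2: u <- tid                     0xff
step 3: q <- ((tid // 5) - (0 // 3)) 0xff
step 4: q <- max((tid * q), (u % 5)) 0xff

Answer: 5 steps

u: 0,1,2,3,4,5,6,7
q: 0,1,2,3,4,5,6,7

steps = 5; useful = 40; efficiency = 40/40 = 1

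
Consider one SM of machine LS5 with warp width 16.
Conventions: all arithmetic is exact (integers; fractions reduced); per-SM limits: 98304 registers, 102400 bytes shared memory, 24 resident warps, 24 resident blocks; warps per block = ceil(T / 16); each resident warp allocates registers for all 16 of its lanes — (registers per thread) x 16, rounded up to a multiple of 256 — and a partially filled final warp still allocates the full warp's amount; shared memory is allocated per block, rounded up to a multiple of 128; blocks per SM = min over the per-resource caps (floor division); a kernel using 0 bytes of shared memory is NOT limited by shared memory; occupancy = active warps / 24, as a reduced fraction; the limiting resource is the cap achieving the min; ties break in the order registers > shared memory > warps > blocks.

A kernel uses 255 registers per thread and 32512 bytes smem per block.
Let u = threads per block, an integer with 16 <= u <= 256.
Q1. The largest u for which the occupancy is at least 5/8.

Answer: u = 256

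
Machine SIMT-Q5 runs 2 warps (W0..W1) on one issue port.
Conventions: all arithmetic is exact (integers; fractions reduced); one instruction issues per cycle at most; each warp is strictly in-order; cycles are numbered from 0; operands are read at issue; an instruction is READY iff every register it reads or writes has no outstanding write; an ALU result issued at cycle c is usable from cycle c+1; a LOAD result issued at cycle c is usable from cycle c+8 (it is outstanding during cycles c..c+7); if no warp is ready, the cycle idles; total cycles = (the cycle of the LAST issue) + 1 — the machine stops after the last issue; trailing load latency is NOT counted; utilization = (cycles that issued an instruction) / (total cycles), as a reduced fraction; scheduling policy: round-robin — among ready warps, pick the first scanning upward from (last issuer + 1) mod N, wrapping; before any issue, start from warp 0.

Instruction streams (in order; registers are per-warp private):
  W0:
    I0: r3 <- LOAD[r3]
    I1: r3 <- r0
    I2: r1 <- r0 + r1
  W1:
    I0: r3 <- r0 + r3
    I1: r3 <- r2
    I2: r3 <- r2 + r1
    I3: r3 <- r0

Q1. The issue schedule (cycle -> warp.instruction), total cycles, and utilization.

cycle 0: W0.I0
cycle 1: W1.I0
cycle 2: W1.I1
cycle 3: W1.I2
cycle 4: W1.I3
cycle 5: idle
cycle 6: idle
cycle 7: idle
cycle 8: W0.I1
cycle 9: W0.I2

Answer: 10 cycles, utilization 7/10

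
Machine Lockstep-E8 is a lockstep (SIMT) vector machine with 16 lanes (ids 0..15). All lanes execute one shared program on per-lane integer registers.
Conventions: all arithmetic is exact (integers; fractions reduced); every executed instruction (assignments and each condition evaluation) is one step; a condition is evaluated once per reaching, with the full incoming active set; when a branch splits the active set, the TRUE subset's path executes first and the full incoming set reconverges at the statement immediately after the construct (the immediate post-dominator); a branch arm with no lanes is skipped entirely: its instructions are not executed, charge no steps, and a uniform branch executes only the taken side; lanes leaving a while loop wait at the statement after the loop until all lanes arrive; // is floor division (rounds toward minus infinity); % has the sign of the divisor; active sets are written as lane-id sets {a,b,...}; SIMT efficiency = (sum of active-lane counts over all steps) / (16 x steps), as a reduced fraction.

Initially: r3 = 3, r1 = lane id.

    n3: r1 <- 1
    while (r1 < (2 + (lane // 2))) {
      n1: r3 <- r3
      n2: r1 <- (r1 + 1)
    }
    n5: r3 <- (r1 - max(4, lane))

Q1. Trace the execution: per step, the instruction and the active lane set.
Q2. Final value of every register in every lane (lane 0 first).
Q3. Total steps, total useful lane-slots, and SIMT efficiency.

step 0: r1 <- 1                      {0,1,2,3,4,5,6,7,8,9,10,11,12,13,14,15}
step 1: eval (r1 < (2 + (lane // 2))) {0,1,2,3,4,5,6,7,8,9,10,11,12,13,14,15}
step 2: r3 <- r3                     {0,1,2,3,4,5,6,7,8,9,10,11,12,13,14,15}
step 3: r1 <- (r1 + 1)               {0,1,2,3,4,5,6,7,8,9,10,11,12,13,14,15}
step 4: eval (r1 < (2 + (lane // 2))) {0,1,2,3,4,5,6,7,8,9,10,11,12,13,14,15}
step 5: r3 <- r3                     {2,3,4,5,6,7,8,9,10,11,12,13,14,15}
step 6: r1 <- (r1 + 1)               {2,3,4,5,6,7,8,9,10,11,12,13,14,15}
step 7: eval (r1 < (2 + (lane // 2))) {2,3,4,5,6,7,8,9,10,11,12,13,14,15}
step 8: r3 <- r3                     {4,5,6,7,8,9,10,11,12,13,14,15}
step 9: r1 <- (r1 + 1)               {4,5,6,7,8,9,10,11,12,13,14,15}
step 10: eval (r1 < (2 + (lane // 2))) {4,5,6,7,8,9,10,11,12,13,14,15}
step 11: r3 <- r3                     {6,7,8,9,10,11,12,13,14,15}
step 12: r1 <- (r1 + 1)               {6,7,8,9,10,11,12,13,14,15}
step 13: eval (r1 < (2 + (lane // 2))) {6,7,8,9,10,11,12,13,14,15}
step 14: r3 <- r3                     {8,9,10,11,12,13,14,15}
step 15: r1 <- (r1 + 1)               {8,9,10,11,12,13,14,15}
step 16: eval (r1 < (2 + (lane // 2))) {8,9,10,11,12,13,14,15}
step 17: r3 <- r3                     {10,11,12,13,14,15}
step 18: r1 <- (r1 + 1)               {10,11,12,13,14,15}
step 19: eval (r1 < (2 + (lane // 2))) {10,11,12,13,14,15}
step 20: r3 <- r3                     {12,13,14,15}
step 21: r1 <- (r1 + 1)               {12,13,14,15}
step 22: eval (r1 < (2 + (lane // 2))) {12,13,14,15}
step 23: r3 <- r3                     {14,15}
step 24: r1 <- (r1 + 1)               {14,15}
step 25: eval (r1 < (2 + (lane // 2))) {14,15}
step 26: r3 <- (r1 - max(4, lane))    {0,1,2,3,4,5,6,7,8,9,10,11,12,13,14,15}

Answer: 27 steps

r3: -2,-2,-1,-1,0,-1,-1,-2,-2,-3,-3,-4,-4,-5,-5,-6
r1: 2,2,3,3,4,4,5,5,6,6,7,7,8,8,9,9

steps = 27; useful = 264; efficiency = 264/432 = 11/18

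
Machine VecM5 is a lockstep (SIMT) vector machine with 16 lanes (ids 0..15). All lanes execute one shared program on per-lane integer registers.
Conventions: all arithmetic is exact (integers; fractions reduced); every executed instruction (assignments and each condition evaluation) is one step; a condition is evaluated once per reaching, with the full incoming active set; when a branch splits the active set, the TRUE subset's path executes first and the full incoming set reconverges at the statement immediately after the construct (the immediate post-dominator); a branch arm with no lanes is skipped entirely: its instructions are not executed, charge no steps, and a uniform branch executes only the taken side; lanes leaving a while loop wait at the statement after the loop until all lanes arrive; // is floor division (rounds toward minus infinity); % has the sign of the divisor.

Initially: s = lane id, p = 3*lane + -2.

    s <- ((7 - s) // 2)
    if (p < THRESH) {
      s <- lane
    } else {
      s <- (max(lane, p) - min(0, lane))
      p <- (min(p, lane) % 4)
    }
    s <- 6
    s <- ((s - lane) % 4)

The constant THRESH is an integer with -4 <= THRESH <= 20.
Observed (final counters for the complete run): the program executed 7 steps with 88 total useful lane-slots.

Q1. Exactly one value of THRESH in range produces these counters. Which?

Answer: THRESH = 20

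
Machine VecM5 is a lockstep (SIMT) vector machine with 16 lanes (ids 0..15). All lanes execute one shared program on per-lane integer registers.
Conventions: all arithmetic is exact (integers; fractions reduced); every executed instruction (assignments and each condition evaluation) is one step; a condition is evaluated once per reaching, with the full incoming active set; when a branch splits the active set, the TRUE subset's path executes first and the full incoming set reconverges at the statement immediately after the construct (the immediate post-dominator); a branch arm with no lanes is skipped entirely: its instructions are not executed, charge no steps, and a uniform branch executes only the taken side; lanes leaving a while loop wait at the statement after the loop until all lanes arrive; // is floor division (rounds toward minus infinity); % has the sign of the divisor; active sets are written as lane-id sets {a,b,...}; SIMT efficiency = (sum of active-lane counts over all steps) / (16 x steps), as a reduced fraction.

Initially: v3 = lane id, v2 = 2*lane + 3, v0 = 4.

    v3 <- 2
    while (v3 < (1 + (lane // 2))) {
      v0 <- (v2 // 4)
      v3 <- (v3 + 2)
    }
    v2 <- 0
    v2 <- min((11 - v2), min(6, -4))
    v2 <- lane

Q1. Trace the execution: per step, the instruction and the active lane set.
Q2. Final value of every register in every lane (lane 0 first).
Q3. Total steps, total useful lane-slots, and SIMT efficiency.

step 0: v3 <- 2                      {0,1,2,3,4,5,6,7,8,9,10,11,12,13,14,15}
step 1: eval (v3 < (1 + (lane // 2))) {0,1,2,3,4,5,6,7,8,9,10,11,12,13,14,15}
step 2: v0 <- (v2 // 4)              {4,5,6,7,8,9,10,11,12,13,14,15}
step 3: v3 <- (v3 + 2)               {4,5,6,7,8,9,10,11,12,13,14,15}
step 4: eval (v3 < (1 + (lane // 2))) {4,5,6,7,8,9,10,11,12,13,14,15}
step 5: v0 <- (v2 // 4)              {8,9,10,11,12,13,14,15}
step 6: v3 <- (v3 + 2)               {8,9,10,11,12,13,14,15}
step 7: eval (v3 < (1 + (lane // 2))) {8,9,10,11,12,13,14,15}
step 8: v0 <- (v2 // 4)              {12,13,14,15}
step 9: v3 <- (v3 + 2)               {12,13,14,15}
step 10: eval (v3 < (1 + (lane // 2))) {12,13,14,15}
step 11: v2 <- 0                      {0,1,2,3,4,5,6,7,8,9,10,11,12,13,14,15}
step 12: v2 <- min((11 - v2), min(6, -4)) {0,1,2,3,4,5,6,7,8,9,10,11,12,13,14,15}
step 13: v2 <- lane                   {0,1,2,3,4,5,6,7,8,9,10,11,12,13,14,15}

Answer: 14 steps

v3: 2,2,2,2,4,4,4,4,6,6,6,6,8,8,8,8
v2: 0,1,2,3,4,5,6,7,8,9,10,11,12,13,14,15
v0: 4,4,4,4,2,3,3,4,4,5,5,6,6,7,7,8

steps = 14; useful = 152; efficiency = 152/224 = 19/28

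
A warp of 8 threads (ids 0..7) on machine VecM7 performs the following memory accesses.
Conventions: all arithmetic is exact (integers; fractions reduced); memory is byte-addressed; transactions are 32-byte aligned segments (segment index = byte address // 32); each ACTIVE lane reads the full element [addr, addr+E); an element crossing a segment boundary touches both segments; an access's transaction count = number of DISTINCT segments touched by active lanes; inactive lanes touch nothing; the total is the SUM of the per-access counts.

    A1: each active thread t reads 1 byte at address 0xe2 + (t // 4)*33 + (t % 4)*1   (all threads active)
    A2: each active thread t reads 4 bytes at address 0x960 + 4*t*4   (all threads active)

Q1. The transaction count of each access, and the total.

A1: 2 transactions
A2: 4 transactions

Answer: 2,4; total 6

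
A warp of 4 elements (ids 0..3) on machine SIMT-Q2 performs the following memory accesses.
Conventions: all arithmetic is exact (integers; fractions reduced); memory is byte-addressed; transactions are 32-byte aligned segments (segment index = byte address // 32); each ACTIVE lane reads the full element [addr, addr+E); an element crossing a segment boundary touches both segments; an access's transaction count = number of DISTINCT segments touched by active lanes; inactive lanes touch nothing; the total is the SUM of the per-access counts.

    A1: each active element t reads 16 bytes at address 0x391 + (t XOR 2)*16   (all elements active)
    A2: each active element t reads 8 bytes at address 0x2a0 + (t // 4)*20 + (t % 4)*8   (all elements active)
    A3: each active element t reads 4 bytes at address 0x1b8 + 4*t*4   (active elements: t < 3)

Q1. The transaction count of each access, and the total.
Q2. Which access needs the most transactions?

A1: 3 transactions
A2: 1 transaction
A3: 2 transactions

Answer: 3,1,2; total 6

Answer: A1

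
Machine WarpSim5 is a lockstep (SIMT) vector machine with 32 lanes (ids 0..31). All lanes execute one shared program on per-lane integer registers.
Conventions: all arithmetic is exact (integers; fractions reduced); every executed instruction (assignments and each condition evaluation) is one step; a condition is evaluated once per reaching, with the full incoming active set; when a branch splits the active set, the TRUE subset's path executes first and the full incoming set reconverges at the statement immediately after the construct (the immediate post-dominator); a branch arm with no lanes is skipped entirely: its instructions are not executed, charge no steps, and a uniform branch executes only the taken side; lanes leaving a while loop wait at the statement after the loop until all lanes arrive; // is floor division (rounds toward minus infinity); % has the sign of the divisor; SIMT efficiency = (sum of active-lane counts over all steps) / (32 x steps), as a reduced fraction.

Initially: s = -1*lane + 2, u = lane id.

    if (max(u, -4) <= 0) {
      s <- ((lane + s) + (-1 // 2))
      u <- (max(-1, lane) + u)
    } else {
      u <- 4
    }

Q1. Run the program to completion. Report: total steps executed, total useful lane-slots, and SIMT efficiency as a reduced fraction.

Answer: 4 steps, 65 useful, 65/128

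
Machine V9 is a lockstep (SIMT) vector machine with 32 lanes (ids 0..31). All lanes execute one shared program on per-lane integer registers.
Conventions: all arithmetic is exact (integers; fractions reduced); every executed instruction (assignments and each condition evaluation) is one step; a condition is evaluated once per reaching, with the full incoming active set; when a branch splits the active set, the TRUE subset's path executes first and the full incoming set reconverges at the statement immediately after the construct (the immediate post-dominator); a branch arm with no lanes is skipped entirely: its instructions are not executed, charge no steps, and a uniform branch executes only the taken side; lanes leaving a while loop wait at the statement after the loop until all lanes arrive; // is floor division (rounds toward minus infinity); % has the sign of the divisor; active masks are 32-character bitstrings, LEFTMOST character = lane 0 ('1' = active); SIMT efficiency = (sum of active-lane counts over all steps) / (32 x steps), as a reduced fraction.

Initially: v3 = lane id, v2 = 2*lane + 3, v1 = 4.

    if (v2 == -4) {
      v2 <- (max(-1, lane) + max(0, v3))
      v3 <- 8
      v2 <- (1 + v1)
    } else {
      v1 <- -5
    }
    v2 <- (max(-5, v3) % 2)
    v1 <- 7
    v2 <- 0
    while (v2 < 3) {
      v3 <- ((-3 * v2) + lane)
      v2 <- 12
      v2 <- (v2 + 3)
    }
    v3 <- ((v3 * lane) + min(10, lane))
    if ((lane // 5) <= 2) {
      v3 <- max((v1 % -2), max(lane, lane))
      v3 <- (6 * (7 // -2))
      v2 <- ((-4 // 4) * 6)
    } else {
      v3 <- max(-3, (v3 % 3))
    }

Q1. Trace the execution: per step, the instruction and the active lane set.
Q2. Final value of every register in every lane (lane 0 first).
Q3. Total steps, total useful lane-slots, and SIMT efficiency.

step 0: eval (v2 == -4)              11111111111111111111111111111111
step 1: v1 <- -5                     11111111111111111111111111111111
step 2: v2 <- (max(-5, v3) % 2)      11111111111111111111111111111111
step 3: v1 <- 7                      11111111111111111111111111111111
step 4: v2 <- 0                      11111111111111111111111111111111
step 5: eval (v2 < 3)                11111111111111111111111111111111
step 6: v3 <- ((-3 * v2) + lane)     11111111111111111111111111111111
step 7: v2 <- 12                     11111111111111111111111111111111
step 8: v2 <- (v2 + 3)               11111111111111111111111111111111
step 9: eval (v2 < 3)                11111111111111111111111111111111
step 10: v3 <- ((v3 * lane) + min(10, lane)) 11111111111111111111111111111111
step 11: eval ((lane // 5) <= 2)      11111111111111111111111111111111
step 12: v3 <- max((v1 % -2), max(lane, lane)) 11111111111111100000000000000000
step 13: v3 <- (6 * (7 // -2))        11111111111111100000000000000000
step 14: v2 <- ((-4 // 4) * 6)        11111111111111100000000000000000
step 15: v3 <- max(-3, (v3 % 3))      00000000000000011111111111111111

Answer: 16 steps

v3: -24,-24,-24,-24,-24,-24,-24,-24,-24,-24,-24,-24,-24,-24,-24,1,2,2,1,2,2,1,2,2,1,2,2,1,2,2,1,2
v2: -6,-6,-6,-6,-6,-6,-6,-6,-6,-6,-6,-6,-6,-6,-6,15,15,15,15,15,15,15,15,15,15,15,15,15,15,15,15,15
v1: 7,7,7,7,7,7,7,7,7,7,7,7,7,7,7,7,7,7,7,7,7,7,7,7,7,7,7,7,7,7,7,7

steps = 16; useful = 446; efficiency = 446/512 = 223/256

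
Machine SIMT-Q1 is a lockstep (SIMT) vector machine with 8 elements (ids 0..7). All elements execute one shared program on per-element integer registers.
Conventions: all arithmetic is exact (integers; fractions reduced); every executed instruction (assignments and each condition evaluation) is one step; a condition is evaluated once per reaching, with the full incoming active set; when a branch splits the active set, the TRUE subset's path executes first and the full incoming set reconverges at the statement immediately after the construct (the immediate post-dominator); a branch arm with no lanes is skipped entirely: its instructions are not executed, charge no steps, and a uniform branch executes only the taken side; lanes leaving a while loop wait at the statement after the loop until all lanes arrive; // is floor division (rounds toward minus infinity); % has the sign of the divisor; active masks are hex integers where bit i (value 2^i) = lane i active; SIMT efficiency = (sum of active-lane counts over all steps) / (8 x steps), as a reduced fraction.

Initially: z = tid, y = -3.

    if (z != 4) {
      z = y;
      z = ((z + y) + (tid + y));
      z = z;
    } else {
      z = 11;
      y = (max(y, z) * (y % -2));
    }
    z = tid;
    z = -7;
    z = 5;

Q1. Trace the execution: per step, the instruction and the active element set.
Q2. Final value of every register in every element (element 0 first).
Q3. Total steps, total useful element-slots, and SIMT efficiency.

step 0: eval (z != 4)                0xff
step 1: z <- y                       0xef
step 2: z <- ((z + y) + (tid + y))   0xef
step 3: z <- z                       0xef
step 4: z <- 11                      0x10
step 5: y <- (max(y, z) * (y % -2))  0x10
step 6: z <- tid                     0xff
step 7: z <- -7                      0xff
step 8: z <- 5                       0xff

Answer: 9 steps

z: 5,5,5,5,5,5,5,5
y: -3,-3,-3,-3,-11,-3,-3,-3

steps = 9; useful = 55; efficiency = 55/72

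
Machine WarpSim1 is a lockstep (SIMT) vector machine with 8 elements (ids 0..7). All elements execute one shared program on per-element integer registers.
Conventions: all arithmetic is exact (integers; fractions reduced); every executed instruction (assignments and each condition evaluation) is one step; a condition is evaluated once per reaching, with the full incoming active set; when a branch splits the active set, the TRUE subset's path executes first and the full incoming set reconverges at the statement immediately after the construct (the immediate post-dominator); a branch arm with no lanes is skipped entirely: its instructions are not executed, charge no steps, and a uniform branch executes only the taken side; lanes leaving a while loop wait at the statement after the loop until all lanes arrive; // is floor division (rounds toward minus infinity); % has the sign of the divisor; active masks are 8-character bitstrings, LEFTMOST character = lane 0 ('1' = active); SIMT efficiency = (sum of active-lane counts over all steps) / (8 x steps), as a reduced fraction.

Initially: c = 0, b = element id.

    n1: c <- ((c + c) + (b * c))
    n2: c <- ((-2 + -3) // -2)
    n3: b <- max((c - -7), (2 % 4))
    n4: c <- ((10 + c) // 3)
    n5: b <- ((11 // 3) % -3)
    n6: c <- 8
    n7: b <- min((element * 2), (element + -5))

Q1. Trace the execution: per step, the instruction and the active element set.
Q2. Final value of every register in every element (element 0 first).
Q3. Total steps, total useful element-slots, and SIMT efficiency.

step 0: c <- ((c + c) + (b * c))     11111111
step 1: c <- ((-2 + -3) // -2)       11111111
step 2: b <- max((c - -7), (2 % 4))  11111111
step 3: c <- ((10 + c) // 3)         11111111
step 4: b <- ((11 // 3) % -3)        11111111
step 5: c <- 8                       11111111
step 6: b <- min((element * 2), (element + -5)) 11111111

Answer: 7 steps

c: 8,8,8,8,8,8,8,8
b: -5,-4,-3,-2,-1,0,1,2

steps = 7; useful = 56; efficiency = 56/56 = 1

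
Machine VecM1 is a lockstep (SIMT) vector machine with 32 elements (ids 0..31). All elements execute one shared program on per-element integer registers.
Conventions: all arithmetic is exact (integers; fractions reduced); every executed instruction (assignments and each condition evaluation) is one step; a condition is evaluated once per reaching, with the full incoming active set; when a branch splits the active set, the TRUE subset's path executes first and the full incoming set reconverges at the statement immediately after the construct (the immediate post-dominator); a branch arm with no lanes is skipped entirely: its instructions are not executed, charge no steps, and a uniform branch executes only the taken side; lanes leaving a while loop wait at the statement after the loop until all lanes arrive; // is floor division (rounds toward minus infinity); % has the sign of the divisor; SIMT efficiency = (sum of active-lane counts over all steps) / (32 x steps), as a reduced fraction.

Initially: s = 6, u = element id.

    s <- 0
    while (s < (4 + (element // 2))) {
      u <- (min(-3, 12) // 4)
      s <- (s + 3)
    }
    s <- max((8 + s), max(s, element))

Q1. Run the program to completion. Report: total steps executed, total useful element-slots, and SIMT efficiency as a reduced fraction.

Answer: 24 steps, 498 useful, 83/128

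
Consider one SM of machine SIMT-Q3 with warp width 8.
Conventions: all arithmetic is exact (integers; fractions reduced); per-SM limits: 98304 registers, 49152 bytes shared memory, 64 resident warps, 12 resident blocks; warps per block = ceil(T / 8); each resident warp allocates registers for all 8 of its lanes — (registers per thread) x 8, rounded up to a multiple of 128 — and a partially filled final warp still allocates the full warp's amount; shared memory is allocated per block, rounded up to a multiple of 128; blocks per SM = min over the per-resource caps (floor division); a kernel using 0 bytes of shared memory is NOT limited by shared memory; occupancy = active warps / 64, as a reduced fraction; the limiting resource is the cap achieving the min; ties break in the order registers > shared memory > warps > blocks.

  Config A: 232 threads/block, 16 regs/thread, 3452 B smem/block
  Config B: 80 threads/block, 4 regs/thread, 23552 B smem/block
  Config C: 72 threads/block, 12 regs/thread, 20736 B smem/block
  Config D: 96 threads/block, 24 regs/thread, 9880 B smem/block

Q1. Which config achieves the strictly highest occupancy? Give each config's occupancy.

occupancies: A 29/32, B 5/16, C 9/32, D 3/4

Answer: A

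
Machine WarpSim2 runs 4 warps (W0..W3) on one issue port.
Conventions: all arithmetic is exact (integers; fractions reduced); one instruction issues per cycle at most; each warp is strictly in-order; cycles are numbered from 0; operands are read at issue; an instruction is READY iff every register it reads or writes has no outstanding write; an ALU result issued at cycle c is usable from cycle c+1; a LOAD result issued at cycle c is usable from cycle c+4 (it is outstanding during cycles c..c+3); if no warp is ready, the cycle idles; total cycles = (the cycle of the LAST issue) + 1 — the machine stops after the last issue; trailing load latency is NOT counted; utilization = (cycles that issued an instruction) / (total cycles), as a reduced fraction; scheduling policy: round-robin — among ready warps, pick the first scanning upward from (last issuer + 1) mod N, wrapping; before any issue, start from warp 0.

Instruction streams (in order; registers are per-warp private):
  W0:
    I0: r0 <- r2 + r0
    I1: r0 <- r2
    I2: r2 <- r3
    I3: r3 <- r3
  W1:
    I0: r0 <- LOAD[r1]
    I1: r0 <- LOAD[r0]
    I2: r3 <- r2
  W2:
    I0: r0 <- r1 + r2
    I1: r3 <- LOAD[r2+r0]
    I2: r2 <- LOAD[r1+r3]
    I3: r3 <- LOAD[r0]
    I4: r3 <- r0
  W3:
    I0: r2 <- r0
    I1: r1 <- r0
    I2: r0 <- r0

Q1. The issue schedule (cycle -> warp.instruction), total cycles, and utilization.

cycle 0: W0.I0
cycle 1: W1.I0
cycle 2: W2.I0
cycle 3: W3.I0
cycle 4: W0.I1
cycle 5: W1.I1
cycle 6: W2.I1
cycle 7: W3.I1
cycle 8: W0.I2
cycle 9: W1.I2
cycle 10: W2.I2
cycle 11: W3.I2
cycle 12: W0.I3
cycle 13: W2.I3
cycle 14: idle
cycle 15: idle
cycle 16: idle
cycle 17: W2.I4

Answer: 18 cycles, utilization 5/6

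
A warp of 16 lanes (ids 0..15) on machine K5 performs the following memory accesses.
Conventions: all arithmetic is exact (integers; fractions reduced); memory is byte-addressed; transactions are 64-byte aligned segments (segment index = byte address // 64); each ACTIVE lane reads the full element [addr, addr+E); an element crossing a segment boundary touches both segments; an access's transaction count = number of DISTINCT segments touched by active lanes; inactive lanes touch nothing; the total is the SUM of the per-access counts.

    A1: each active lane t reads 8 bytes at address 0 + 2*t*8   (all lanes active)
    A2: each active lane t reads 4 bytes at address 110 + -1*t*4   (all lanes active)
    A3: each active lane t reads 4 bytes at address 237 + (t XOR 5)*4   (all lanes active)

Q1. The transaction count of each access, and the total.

A1: 4 transactions
A2: 2 transactions
A3: 2 transactions

Answer: 4,2,2; total 8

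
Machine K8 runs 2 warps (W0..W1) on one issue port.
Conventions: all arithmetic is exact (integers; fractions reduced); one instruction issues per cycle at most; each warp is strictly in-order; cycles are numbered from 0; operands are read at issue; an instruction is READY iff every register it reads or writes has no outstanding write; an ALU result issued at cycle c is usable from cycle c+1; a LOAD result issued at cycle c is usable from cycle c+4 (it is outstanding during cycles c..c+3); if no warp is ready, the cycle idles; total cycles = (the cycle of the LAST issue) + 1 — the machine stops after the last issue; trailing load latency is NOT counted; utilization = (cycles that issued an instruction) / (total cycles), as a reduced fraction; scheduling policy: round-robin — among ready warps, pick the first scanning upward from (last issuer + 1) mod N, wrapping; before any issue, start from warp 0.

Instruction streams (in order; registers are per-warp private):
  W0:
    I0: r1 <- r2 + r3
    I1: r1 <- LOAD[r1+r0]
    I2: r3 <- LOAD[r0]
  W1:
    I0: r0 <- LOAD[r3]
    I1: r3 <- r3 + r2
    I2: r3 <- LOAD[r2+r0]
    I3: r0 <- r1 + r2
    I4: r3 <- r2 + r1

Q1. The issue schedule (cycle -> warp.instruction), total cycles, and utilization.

cycle 0: W0.I0
cycle 1: W1.I0
cycle 2: W0.I1
cycle 3: W1.I1
cycle 4: W0.I2
cycle 5: W1.I2
cycle 6: W1.I3
cycle 7: idle
cycle 8: idle
cycle 9: W1.I4

Answer: 10 cycles, utilization 4/5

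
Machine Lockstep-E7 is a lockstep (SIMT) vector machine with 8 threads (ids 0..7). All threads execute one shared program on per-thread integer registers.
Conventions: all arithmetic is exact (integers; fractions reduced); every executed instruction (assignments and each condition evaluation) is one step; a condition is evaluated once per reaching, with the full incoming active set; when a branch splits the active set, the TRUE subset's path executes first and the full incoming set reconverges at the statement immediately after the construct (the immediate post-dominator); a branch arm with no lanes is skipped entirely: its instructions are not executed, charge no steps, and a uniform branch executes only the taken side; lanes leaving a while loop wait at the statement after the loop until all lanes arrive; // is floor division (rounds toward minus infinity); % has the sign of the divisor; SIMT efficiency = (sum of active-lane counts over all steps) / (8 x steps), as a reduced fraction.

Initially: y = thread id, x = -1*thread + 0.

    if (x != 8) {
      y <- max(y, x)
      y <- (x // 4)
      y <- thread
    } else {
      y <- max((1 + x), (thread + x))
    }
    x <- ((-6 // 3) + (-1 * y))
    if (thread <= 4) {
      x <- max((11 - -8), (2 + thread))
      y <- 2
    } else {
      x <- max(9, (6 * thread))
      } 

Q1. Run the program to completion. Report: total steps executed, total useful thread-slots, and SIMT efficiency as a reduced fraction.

Answer: 9 steps, 61 useful, 61/72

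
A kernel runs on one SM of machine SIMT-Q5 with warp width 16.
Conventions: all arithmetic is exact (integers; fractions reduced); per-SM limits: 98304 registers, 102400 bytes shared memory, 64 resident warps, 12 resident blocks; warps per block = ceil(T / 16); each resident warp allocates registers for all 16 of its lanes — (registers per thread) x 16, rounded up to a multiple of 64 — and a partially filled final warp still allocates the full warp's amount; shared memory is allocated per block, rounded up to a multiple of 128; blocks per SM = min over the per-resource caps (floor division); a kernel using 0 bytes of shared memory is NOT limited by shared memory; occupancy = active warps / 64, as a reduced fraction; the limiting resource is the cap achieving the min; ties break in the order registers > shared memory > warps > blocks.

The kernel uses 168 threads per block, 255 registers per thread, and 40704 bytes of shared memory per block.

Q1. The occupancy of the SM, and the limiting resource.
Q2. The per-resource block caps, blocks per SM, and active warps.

Answer: occupancy 11/32, limited by registers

registers: 2 blocks
shared memory: 2 blocks
warps: 5 blocks
blocks: 12 blocks

Answer: 2 blocks, 22 active warps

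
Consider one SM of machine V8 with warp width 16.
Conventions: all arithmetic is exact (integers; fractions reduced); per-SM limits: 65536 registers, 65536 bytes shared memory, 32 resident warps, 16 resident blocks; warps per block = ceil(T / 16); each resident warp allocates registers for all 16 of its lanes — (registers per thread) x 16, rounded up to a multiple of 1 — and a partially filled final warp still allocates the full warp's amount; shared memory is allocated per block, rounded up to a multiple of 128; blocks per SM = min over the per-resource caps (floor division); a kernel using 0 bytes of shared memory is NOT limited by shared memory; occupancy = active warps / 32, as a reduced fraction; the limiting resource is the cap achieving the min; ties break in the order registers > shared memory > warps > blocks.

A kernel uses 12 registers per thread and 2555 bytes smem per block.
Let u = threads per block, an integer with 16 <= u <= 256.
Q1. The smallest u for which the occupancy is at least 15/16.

Answer: u = 17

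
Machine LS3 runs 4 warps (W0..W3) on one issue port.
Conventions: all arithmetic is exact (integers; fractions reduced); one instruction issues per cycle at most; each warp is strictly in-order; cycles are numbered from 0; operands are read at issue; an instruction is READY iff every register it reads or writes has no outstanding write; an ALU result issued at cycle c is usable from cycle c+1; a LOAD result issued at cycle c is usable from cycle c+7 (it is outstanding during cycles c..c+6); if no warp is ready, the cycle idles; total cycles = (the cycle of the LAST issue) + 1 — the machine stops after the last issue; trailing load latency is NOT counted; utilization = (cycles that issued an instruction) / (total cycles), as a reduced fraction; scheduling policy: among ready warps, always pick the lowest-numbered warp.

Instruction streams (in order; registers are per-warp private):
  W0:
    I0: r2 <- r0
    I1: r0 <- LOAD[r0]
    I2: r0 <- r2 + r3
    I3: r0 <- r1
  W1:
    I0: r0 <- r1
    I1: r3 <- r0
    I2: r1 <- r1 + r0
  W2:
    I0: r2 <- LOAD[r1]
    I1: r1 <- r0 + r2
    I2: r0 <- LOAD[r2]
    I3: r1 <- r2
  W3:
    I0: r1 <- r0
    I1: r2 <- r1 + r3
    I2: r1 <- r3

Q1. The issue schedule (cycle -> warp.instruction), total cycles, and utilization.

cycle 0: W0.I0
cycle 1: W0.I1
cycle 2: W1.I0
cycle 3: W1.I1
cycle 4: W1.I2
cycle 5: W2.I0
cycle 6: W3.I0
cycle 7: W3.I1
cycle 8: W0.I2
cycle 9: W0.I3
cycle 10: W3.I2
cycle 11: idle
cycle 12: W2.I1
cycle 13: W2.I2
cycle 14: W2.I3

Answer: 15 cycles, utilization 14/15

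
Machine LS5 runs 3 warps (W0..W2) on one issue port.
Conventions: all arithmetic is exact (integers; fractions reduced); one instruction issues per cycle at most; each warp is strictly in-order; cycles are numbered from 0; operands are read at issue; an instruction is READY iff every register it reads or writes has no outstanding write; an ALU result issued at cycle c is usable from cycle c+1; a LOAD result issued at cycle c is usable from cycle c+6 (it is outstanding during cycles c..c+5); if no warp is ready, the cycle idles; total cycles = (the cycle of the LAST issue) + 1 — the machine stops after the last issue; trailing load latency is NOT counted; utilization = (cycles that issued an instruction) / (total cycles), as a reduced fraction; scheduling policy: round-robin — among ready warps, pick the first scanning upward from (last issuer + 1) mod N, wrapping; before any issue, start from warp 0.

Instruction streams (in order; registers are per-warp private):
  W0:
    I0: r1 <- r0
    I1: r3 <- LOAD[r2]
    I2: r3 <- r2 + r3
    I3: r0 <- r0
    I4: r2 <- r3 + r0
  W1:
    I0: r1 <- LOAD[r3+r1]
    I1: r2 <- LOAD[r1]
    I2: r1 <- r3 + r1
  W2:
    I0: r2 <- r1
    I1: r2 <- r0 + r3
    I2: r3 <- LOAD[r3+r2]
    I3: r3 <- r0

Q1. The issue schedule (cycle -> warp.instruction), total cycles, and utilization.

cycle 0: W0.I0
cycle 1: W1.I0
cycle 2: W2.I0
cycle 3: W0.I1
cycle 4: W2.I1
cycle 5: W2.I2
cycle 6: idle
cycle 7: W1.I1
cycle 8: W1.I2
cycle 9: W0.I2
cycle 10: W0.I3
cycle 11: W2.I3
cycle 12: W0.I4

Answer: 13 cycles, utilization 12/13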